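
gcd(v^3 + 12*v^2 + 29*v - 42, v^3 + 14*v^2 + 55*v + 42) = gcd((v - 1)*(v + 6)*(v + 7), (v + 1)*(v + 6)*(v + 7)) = v^2 + 13*v + 42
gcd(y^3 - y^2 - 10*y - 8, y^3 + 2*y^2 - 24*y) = y - 4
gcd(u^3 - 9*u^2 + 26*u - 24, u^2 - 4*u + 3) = u - 3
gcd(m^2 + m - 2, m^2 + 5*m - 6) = m - 1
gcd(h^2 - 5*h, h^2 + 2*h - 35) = h - 5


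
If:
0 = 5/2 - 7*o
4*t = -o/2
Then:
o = 5/14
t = -5/112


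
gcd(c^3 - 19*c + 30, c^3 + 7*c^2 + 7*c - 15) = c + 5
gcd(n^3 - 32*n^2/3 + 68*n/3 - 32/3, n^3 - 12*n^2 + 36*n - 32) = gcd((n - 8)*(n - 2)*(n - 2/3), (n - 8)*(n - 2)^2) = n^2 - 10*n + 16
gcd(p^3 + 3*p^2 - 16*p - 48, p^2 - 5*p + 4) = p - 4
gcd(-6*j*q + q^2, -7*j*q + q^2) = q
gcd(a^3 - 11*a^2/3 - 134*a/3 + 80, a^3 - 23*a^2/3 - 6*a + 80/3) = a^2 - 29*a/3 + 40/3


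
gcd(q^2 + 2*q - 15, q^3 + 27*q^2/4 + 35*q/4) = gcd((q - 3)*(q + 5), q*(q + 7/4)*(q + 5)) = q + 5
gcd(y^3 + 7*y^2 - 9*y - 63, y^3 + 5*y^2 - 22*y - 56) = y + 7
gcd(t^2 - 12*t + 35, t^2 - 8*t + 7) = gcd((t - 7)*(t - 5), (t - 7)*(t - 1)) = t - 7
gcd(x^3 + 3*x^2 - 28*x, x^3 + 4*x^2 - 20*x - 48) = x - 4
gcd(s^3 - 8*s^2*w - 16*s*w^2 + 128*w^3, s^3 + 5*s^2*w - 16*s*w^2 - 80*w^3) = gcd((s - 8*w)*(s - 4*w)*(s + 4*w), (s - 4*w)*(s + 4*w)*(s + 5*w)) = s^2 - 16*w^2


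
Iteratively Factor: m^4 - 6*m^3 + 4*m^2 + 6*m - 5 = (m - 1)*(m^3 - 5*m^2 - m + 5) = (m - 5)*(m - 1)*(m^2 - 1) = (m - 5)*(m - 1)^2*(m + 1)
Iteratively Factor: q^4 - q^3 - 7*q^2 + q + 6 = (q + 2)*(q^3 - 3*q^2 - q + 3) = (q - 3)*(q + 2)*(q^2 - 1) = (q - 3)*(q - 1)*(q + 2)*(q + 1)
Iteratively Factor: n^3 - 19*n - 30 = (n + 2)*(n^2 - 2*n - 15) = (n - 5)*(n + 2)*(n + 3)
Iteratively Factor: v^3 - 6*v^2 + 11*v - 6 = (v - 2)*(v^2 - 4*v + 3) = (v - 3)*(v - 2)*(v - 1)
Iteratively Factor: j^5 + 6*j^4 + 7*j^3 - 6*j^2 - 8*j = (j - 1)*(j^4 + 7*j^3 + 14*j^2 + 8*j) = (j - 1)*(j + 4)*(j^3 + 3*j^2 + 2*j) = (j - 1)*(j + 1)*(j + 4)*(j^2 + 2*j) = (j - 1)*(j + 1)*(j + 2)*(j + 4)*(j)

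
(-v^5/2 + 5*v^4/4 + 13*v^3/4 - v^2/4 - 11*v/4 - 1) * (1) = -v^5/2 + 5*v^4/4 + 13*v^3/4 - v^2/4 - 11*v/4 - 1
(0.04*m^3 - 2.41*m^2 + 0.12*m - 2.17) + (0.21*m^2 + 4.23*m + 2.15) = 0.04*m^3 - 2.2*m^2 + 4.35*m - 0.02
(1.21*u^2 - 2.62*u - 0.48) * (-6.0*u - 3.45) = -7.26*u^3 + 11.5455*u^2 + 11.919*u + 1.656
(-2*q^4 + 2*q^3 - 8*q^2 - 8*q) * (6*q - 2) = -12*q^5 + 16*q^4 - 52*q^3 - 32*q^2 + 16*q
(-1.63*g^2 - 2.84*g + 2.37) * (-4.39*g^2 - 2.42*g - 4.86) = 7.1557*g^4 + 16.4122*g^3 + 4.3903*g^2 + 8.067*g - 11.5182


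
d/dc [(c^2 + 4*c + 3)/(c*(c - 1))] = (-5*c^2 - 6*c + 3)/(c^2*(c^2 - 2*c + 1))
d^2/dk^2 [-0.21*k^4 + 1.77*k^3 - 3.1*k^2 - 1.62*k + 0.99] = -2.52*k^2 + 10.62*k - 6.2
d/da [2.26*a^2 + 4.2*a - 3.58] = 4.52*a + 4.2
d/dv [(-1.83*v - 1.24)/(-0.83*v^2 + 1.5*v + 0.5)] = (-1.5189*v^2 - 2.0584*v + 0.945)/(0.6889*v^4 - 2.49*v^3 + 1.42*v^2 + 1.5*v + 0.25)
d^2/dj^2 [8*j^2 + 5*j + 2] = 16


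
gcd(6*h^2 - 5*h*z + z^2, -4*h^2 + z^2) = -2*h + z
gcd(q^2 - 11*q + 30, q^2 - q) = 1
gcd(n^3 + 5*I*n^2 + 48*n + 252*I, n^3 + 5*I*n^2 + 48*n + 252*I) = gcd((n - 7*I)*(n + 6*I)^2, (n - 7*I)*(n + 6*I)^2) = n^3 + 5*I*n^2 + 48*n + 252*I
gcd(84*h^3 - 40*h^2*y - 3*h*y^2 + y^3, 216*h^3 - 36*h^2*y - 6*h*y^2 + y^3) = 6*h + y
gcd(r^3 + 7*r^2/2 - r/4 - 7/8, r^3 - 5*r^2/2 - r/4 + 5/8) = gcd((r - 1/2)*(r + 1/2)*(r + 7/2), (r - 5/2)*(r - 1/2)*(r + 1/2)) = r^2 - 1/4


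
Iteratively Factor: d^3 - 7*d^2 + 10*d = (d - 5)*(d^2 - 2*d) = d*(d - 5)*(d - 2)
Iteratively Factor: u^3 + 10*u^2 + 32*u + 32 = (u + 2)*(u^2 + 8*u + 16) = (u + 2)*(u + 4)*(u + 4)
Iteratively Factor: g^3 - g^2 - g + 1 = (g - 1)*(g^2 - 1) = (g - 1)*(g + 1)*(g - 1)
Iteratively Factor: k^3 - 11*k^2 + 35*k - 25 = (k - 5)*(k^2 - 6*k + 5) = (k - 5)*(k - 1)*(k - 5)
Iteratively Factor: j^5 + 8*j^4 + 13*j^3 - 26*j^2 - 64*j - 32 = (j + 4)*(j^4 + 4*j^3 - 3*j^2 - 14*j - 8) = (j - 2)*(j + 4)*(j^3 + 6*j^2 + 9*j + 4) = (j - 2)*(j + 1)*(j + 4)*(j^2 + 5*j + 4) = (j - 2)*(j + 1)^2*(j + 4)*(j + 4)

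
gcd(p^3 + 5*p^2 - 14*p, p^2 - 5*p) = p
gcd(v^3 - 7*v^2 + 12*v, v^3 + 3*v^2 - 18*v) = v^2 - 3*v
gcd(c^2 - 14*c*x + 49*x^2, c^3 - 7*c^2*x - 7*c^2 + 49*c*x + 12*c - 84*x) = -c + 7*x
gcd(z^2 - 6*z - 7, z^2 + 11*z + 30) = 1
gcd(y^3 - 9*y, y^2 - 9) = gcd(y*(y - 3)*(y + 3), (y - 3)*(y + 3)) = y^2 - 9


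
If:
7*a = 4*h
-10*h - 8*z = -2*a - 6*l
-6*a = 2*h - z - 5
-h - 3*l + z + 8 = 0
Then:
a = 23/38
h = 161/152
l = 1169/456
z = 3/4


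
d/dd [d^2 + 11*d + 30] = 2*d + 11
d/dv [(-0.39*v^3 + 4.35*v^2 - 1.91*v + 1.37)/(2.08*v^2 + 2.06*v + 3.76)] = (-0.8112*v^4 - 1.6068*v^3 + 8.5346*v^2 + 27.0128*v - 10.0038)/(4.3264*v^4 + 8.5696*v^3 + 19.8852*v^2 + 15.4912*v + 14.1376)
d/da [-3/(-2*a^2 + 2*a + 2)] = 3*(1 - 2*a)/(2*(-a^2 + a + 1)^2)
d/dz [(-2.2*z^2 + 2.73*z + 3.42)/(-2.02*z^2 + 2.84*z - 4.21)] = (-0.7334*z^2 + 32.3408*z - 21.2061)/(4.0804*z^4 - 11.4736*z^3 + 25.074*z^2 - 23.9128*z + 17.7241)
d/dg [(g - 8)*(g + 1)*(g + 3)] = 3*g^2 - 8*g - 29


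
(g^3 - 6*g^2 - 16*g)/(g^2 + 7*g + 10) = g*(g - 8)/(g + 5)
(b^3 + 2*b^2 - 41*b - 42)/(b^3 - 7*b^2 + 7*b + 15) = (b^2 + b - 42)/(b^2 - 8*b + 15)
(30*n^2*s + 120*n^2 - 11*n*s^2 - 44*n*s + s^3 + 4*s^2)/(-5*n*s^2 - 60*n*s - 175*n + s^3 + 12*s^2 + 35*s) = (-6*n*s - 24*n + s^2 + 4*s)/(s^2 + 12*s + 35)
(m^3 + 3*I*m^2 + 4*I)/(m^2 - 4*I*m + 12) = (m^2 + I*m + 2)/(m - 6*I)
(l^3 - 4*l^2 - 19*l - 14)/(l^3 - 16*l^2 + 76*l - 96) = (l^3 - 4*l^2 - 19*l - 14)/(l^3 - 16*l^2 + 76*l - 96)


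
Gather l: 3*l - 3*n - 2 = 3*l - 3*n - 2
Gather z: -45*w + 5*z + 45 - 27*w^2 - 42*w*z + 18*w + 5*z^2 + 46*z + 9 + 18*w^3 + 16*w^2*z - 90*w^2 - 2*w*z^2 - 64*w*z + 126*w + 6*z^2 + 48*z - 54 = 18*w^3 - 117*w^2 + 99*w + z^2*(11 - 2*w) + z*(16*w^2 - 106*w + 99)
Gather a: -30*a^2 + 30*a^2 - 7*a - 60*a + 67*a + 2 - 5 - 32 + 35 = 0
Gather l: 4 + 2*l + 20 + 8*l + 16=10*l + 40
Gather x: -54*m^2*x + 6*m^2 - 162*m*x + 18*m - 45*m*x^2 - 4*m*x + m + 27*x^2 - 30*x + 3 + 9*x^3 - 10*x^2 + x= 6*m^2 + 19*m + 9*x^3 + x^2*(17 - 45*m) + x*(-54*m^2 - 166*m - 29) + 3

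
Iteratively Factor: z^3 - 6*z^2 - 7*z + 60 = (z - 4)*(z^2 - 2*z - 15) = (z - 4)*(z + 3)*(z - 5)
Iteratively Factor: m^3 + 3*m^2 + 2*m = (m + 2)*(m^2 + m) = m*(m + 2)*(m + 1)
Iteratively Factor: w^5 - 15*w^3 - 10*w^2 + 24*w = (w - 1)*(w^4 + w^3 - 14*w^2 - 24*w) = (w - 4)*(w - 1)*(w^3 + 5*w^2 + 6*w) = (w - 4)*(w - 1)*(w + 2)*(w^2 + 3*w) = w*(w - 4)*(w - 1)*(w + 2)*(w + 3)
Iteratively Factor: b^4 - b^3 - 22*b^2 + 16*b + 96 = (b - 4)*(b^3 + 3*b^2 - 10*b - 24) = (b - 4)*(b + 4)*(b^2 - b - 6) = (b - 4)*(b + 2)*(b + 4)*(b - 3)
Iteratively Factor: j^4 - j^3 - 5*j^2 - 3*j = (j + 1)*(j^3 - 2*j^2 - 3*j) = (j - 3)*(j + 1)*(j^2 + j) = j*(j - 3)*(j + 1)*(j + 1)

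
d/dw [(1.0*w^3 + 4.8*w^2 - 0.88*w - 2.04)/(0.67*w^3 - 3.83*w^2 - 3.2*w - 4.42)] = (-7.046*w^4 - 5.2208*w^3 - 27.89*w^2 - 58.0584*w - 2.6384)/(0.4489*w^6 - 5.1322*w^5 + 10.3809*w^4 + 18.5892*w^3 + 44.0972*w^2 + 28.288*w + 19.5364)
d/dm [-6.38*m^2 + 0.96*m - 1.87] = 0.96 - 12.76*m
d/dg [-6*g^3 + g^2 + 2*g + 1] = -18*g^2 + 2*g + 2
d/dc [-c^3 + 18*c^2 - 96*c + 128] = -3*c^2 + 36*c - 96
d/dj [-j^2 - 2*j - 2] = -2*j - 2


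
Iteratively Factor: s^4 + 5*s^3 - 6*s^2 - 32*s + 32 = (s - 2)*(s^3 + 7*s^2 + 8*s - 16) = (s - 2)*(s + 4)*(s^2 + 3*s - 4) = (s - 2)*(s - 1)*(s + 4)*(s + 4)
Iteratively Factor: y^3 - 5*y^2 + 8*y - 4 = (y - 1)*(y^2 - 4*y + 4) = (y - 2)*(y - 1)*(y - 2)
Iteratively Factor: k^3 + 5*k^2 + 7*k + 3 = (k + 1)*(k^2 + 4*k + 3) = (k + 1)*(k + 3)*(k + 1)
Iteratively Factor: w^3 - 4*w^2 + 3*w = (w - 3)*(w^2 - w) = w*(w - 3)*(w - 1)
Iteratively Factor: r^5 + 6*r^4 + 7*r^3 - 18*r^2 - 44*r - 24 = (r + 2)*(r^4 + 4*r^3 - r^2 - 16*r - 12) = (r + 2)^2*(r^3 + 2*r^2 - 5*r - 6) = (r + 2)^2*(r + 3)*(r^2 - r - 2) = (r - 2)*(r + 2)^2*(r + 3)*(r + 1)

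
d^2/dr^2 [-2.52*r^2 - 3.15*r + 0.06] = -5.04000000000000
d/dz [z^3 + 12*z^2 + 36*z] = 3*z^2 + 24*z + 36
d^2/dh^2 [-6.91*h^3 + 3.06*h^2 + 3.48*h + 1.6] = 6.12 - 41.46*h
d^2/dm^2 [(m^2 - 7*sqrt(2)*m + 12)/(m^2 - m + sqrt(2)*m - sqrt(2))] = 2*((2*m - 1 + sqrt(2))^2*(m^2 - 7*sqrt(2)*m + 12) + (-m^2 + 7*sqrt(2)*m - (2*m - 7*sqrt(2))*(2*m - 1 + sqrt(2)) - 12)*(m^2 - m + sqrt(2)*m - sqrt(2)) + (m^2 - m + sqrt(2)*m - sqrt(2))^2)/(m^2 - m + sqrt(2)*m - sqrt(2))^3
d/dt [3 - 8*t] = -8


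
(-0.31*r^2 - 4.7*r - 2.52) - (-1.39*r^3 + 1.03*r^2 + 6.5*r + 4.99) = 1.39*r^3 - 1.34*r^2 - 11.2*r - 7.51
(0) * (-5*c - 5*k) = 0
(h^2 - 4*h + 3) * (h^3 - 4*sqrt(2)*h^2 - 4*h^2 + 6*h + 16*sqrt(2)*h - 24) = h^5 - 8*h^4 - 4*sqrt(2)*h^4 + 25*h^3 + 32*sqrt(2)*h^3 - 76*sqrt(2)*h^2 - 60*h^2 + 48*sqrt(2)*h + 114*h - 72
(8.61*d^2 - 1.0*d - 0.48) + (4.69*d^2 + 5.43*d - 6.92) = 13.3*d^2 + 4.43*d - 7.4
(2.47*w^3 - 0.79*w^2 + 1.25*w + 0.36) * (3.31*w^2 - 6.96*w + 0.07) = 8.1757*w^5 - 19.8061*w^4 + 9.8088*w^3 - 7.5637*w^2 - 2.4181*w + 0.0252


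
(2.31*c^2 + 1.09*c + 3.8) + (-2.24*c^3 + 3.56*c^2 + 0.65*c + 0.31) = -2.24*c^3 + 5.87*c^2 + 1.74*c + 4.11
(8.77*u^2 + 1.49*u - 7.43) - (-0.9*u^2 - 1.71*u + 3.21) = 9.67*u^2 + 3.2*u - 10.64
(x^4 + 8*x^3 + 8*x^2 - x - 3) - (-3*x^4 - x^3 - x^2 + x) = 4*x^4 + 9*x^3 + 9*x^2 - 2*x - 3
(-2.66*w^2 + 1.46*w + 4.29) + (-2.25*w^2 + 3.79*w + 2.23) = -4.91*w^2 + 5.25*w + 6.52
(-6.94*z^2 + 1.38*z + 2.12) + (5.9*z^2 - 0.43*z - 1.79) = -1.04*z^2 + 0.95*z + 0.33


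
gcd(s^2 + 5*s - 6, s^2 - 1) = s - 1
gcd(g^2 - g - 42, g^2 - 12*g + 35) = g - 7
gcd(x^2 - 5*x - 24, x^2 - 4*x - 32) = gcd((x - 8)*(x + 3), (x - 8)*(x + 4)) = x - 8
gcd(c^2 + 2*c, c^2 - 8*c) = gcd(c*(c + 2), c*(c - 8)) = c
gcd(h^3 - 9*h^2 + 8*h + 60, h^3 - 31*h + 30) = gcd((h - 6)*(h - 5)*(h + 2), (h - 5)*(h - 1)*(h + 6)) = h - 5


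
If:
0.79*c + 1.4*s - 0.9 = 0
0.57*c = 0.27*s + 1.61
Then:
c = 2.47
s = -0.75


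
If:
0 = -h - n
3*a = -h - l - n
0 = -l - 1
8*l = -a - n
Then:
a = 1/3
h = -23/3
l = -1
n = 23/3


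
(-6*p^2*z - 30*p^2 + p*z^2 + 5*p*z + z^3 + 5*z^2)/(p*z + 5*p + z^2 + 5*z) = (-6*p^2 + p*z + z^2)/(p + z)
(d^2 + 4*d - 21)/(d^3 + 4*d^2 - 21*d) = 1/d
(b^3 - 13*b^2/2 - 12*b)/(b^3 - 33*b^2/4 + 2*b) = 2*(2*b + 3)/(4*b - 1)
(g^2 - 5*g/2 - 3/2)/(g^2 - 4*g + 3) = (g + 1/2)/(g - 1)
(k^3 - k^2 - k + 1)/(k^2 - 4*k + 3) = (k^2 - 1)/(k - 3)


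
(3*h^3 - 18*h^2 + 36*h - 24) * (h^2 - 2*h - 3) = 3*h^5 - 24*h^4 + 63*h^3 - 42*h^2 - 60*h + 72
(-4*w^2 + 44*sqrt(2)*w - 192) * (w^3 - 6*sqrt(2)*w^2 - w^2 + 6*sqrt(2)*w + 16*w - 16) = -4*w^5 + 4*w^4 + 68*sqrt(2)*w^4 - 784*w^3 - 68*sqrt(2)*w^3 + 784*w^2 + 1856*sqrt(2)*w^2 - 3072*w - 1856*sqrt(2)*w + 3072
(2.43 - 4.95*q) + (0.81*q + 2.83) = 5.26 - 4.14*q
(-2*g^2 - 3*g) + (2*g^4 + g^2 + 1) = 2*g^4 - g^2 - 3*g + 1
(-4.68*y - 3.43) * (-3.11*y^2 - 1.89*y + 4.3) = 14.5548*y^3 + 19.5125*y^2 - 13.6413*y - 14.749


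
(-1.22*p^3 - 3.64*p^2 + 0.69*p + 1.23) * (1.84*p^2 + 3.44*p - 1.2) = -2.2448*p^5 - 10.8944*p^4 - 9.788*p^3 + 9.0048*p^2 + 3.4032*p - 1.476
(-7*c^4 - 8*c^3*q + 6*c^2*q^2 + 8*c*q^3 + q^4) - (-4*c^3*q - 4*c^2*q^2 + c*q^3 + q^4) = -7*c^4 - 4*c^3*q + 10*c^2*q^2 + 7*c*q^3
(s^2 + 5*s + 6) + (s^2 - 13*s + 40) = 2*s^2 - 8*s + 46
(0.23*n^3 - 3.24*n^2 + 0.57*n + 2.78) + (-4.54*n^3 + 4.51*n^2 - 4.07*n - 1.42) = -4.31*n^3 + 1.27*n^2 - 3.5*n + 1.36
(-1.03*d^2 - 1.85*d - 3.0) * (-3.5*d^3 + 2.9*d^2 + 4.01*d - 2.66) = 3.605*d^5 + 3.488*d^4 + 1.0047*d^3 - 13.3787*d^2 - 7.109*d + 7.98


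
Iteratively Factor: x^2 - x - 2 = (x + 1)*(x - 2)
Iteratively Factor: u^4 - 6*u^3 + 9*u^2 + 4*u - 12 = (u - 2)*(u^3 - 4*u^2 + u + 6) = (u - 2)^2*(u^2 - 2*u - 3) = (u - 3)*(u - 2)^2*(u + 1)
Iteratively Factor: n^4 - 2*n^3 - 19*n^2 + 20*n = (n)*(n^3 - 2*n^2 - 19*n + 20) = n*(n - 5)*(n^2 + 3*n - 4) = n*(n - 5)*(n + 4)*(n - 1)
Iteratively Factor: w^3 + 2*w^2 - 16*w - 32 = (w + 2)*(w^2 - 16) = (w - 4)*(w + 2)*(w + 4)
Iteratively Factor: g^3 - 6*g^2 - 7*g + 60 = (g - 4)*(g^2 - 2*g - 15) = (g - 5)*(g - 4)*(g + 3)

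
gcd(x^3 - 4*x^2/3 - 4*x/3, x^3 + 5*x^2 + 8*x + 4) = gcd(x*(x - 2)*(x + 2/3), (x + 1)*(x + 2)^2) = 1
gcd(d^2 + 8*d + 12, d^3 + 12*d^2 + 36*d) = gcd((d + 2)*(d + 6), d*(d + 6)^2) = d + 6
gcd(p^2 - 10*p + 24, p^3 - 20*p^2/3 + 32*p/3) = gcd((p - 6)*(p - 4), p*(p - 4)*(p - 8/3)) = p - 4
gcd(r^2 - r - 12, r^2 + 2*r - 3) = r + 3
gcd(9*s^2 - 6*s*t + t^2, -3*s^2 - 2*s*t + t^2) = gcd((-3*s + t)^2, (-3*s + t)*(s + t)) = 3*s - t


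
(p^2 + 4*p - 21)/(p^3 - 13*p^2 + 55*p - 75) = (p + 7)/(p^2 - 10*p + 25)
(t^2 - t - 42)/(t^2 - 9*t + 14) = (t + 6)/(t - 2)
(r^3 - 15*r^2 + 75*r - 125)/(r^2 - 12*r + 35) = (r^2 - 10*r + 25)/(r - 7)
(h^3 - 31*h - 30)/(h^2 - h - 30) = h + 1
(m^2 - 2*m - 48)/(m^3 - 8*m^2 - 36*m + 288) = 1/(m - 6)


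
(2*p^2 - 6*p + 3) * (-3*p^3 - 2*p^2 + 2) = -6*p^5 + 14*p^4 + 3*p^3 - 2*p^2 - 12*p + 6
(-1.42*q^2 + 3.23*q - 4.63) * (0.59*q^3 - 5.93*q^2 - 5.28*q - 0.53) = -0.8378*q^5 + 10.3263*q^4 - 14.388*q^3 + 11.1541*q^2 + 22.7345*q + 2.4539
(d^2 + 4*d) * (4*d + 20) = 4*d^3 + 36*d^2 + 80*d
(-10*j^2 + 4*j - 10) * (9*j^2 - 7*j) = -90*j^4 + 106*j^3 - 118*j^2 + 70*j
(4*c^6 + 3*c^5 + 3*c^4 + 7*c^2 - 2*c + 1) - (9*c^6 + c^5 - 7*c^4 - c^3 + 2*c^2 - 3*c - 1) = -5*c^6 + 2*c^5 + 10*c^4 + c^3 + 5*c^2 + c + 2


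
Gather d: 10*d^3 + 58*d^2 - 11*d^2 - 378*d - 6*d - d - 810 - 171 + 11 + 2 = 10*d^3 + 47*d^2 - 385*d - 968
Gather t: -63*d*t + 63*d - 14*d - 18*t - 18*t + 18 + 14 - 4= 49*d + t*(-63*d - 36) + 28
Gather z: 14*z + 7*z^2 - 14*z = 7*z^2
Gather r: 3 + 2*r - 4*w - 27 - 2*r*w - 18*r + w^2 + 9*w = r*(-2*w - 16) + w^2 + 5*w - 24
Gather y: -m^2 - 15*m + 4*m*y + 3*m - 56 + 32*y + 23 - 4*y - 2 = -m^2 - 12*m + y*(4*m + 28) - 35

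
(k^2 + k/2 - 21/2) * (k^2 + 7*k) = k^4 + 15*k^3/2 - 7*k^2 - 147*k/2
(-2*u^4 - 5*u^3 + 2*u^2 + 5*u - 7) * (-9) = 18*u^4 + 45*u^3 - 18*u^2 - 45*u + 63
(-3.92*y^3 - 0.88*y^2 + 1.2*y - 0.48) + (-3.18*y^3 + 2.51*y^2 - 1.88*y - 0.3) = -7.1*y^3 + 1.63*y^2 - 0.68*y - 0.78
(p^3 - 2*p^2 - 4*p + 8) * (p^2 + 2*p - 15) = p^5 - 23*p^3 + 30*p^2 + 76*p - 120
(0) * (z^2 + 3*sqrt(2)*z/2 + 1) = 0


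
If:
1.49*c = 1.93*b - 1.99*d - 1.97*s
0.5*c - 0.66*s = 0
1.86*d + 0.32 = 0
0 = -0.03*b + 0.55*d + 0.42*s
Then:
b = 0.33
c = 0.33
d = -0.17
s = 0.25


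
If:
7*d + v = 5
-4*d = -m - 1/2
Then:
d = 5/7 - v/7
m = 33/14 - 4*v/7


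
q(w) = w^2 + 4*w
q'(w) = 2*w + 4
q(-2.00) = -4.00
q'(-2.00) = 0.00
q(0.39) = 1.71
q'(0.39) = 4.78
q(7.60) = 88.16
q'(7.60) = 19.20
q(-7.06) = 21.60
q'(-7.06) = -10.12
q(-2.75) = -3.44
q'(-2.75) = -1.50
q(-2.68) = -3.54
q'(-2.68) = -1.36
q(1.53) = 8.46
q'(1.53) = 7.06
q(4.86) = 43.06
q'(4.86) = 13.72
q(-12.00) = 96.00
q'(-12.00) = -20.00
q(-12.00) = 96.00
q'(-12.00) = -20.00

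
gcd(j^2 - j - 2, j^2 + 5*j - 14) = j - 2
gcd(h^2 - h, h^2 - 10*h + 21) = 1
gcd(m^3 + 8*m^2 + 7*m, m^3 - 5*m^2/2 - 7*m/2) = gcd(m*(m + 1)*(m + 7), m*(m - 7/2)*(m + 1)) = m^2 + m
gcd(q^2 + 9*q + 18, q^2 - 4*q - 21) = q + 3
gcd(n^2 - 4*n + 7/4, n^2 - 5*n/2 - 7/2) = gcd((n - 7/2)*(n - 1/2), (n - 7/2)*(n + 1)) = n - 7/2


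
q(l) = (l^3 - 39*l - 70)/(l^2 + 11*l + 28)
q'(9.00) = 0.77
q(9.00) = 1.48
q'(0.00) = -0.41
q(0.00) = -2.50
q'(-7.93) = -53.43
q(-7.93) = -70.98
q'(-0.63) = -0.80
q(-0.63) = -2.13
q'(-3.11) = -11.34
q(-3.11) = 6.13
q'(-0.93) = -1.04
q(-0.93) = -1.85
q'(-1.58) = -1.84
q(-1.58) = -0.94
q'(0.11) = -0.36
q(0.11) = -2.54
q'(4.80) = 0.57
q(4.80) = -1.41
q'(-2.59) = -5.09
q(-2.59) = 2.19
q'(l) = (-2*l - 11)*(l^3 - 39*l - 70)/(l^2 + 11*l + 28)^2 + (3*l^2 - 39)/(l^2 + 11*l + 28) = (l^4 + 22*l^3 + 123*l^2 + 140*l - 322)/(l^4 + 22*l^3 + 177*l^2 + 616*l + 784)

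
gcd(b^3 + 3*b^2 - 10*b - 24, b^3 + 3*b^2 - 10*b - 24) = b^3 + 3*b^2 - 10*b - 24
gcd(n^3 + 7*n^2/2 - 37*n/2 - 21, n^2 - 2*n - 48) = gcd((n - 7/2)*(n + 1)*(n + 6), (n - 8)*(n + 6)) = n + 6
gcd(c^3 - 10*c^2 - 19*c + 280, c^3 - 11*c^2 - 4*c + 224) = c^2 - 15*c + 56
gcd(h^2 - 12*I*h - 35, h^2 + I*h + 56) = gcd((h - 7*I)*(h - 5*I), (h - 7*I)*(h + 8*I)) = h - 7*I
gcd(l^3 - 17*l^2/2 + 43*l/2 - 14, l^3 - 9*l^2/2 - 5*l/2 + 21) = l - 7/2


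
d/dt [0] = 0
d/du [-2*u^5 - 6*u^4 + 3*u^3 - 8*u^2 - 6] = u*(-10*u^3 - 24*u^2 + 9*u - 16)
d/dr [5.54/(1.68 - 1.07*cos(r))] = -5.9278*sin(r)/(1.07*cos(r) - 1.68)^2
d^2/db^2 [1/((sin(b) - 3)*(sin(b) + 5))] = (-4*sin(b)^4 - 6*sin(b)^3 - 58*sin(b)^2 - 18*sin(b) + 38)/((sin(b) - 3)^3*(sin(b) + 5)^3)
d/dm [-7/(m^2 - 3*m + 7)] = 7*(2*m - 3)/(m^2 - 3*m + 7)^2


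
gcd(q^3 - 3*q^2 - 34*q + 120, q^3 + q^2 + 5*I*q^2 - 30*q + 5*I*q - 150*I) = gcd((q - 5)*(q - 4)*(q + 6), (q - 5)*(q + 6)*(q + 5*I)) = q^2 + q - 30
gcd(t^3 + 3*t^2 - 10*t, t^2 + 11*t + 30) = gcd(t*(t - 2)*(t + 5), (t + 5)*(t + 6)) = t + 5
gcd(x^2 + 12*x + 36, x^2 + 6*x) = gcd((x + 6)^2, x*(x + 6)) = x + 6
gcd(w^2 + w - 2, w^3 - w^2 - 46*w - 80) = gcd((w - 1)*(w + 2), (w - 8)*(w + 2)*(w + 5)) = w + 2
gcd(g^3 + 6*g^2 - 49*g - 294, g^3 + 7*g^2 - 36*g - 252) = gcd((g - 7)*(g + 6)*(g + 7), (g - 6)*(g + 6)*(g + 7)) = g^2 + 13*g + 42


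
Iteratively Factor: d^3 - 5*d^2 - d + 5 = (d + 1)*(d^2 - 6*d + 5) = (d - 1)*(d + 1)*(d - 5)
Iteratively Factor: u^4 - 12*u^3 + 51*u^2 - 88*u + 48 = (u - 1)*(u^3 - 11*u^2 + 40*u - 48) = (u - 4)*(u - 1)*(u^2 - 7*u + 12) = (u - 4)*(u - 3)*(u - 1)*(u - 4)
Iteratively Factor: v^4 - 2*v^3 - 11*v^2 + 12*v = (v - 4)*(v^3 + 2*v^2 - 3*v) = (v - 4)*(v + 3)*(v^2 - v) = v*(v - 4)*(v + 3)*(v - 1)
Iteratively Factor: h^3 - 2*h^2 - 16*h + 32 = (h - 2)*(h^2 - 16) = (h - 4)*(h - 2)*(h + 4)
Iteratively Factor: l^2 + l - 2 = (l + 2)*(l - 1)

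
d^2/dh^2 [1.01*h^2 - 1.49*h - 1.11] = 2.02000000000000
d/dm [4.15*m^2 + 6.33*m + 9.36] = 8.3*m + 6.33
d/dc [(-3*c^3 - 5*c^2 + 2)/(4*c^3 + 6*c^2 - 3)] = c*(2*c^3 + 3*c + 6)/(16*c^6 + 48*c^5 + 36*c^4 - 24*c^3 - 36*c^2 + 9)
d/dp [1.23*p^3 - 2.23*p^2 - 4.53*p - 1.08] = 3.69*p^2 - 4.46*p - 4.53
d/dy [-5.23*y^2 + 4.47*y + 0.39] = 4.47 - 10.46*y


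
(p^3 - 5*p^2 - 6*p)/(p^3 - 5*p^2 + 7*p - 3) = p*(p^2 - 5*p - 6)/(p^3 - 5*p^2 + 7*p - 3)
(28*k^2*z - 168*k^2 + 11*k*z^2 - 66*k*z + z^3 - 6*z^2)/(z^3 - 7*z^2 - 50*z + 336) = (28*k^2 + 11*k*z + z^2)/(z^2 - z - 56)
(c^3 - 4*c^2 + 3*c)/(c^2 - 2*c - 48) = c*(-c^2 + 4*c - 3)/(-c^2 + 2*c + 48)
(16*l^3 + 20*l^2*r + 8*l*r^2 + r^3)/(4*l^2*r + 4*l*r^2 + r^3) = (4*l + r)/r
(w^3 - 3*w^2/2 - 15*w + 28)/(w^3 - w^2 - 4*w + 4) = (w^2 + w/2 - 14)/(w^2 + w - 2)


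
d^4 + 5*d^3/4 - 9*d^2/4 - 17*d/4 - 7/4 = (d - 7/4)*(d + 1)^3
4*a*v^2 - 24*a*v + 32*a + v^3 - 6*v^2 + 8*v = (4*a + v)*(v - 4)*(v - 2)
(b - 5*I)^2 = b^2 - 10*I*b - 25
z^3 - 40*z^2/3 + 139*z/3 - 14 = (z - 7)*(z - 6)*(z - 1/3)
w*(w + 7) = w^2 + 7*w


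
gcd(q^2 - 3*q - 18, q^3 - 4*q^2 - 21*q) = q + 3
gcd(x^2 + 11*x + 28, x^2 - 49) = x + 7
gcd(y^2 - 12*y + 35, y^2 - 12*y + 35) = y^2 - 12*y + 35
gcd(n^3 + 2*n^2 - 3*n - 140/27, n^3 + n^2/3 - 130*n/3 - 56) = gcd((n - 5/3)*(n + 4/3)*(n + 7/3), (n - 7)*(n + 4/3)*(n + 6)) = n + 4/3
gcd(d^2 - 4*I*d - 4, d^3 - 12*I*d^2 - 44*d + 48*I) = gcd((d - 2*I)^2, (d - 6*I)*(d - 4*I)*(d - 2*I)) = d - 2*I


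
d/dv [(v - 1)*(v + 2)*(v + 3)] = 3*v^2 + 8*v + 1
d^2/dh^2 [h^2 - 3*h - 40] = 2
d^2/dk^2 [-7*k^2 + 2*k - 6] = -14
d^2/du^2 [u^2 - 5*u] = 2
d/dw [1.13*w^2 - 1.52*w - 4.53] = 2.26*w - 1.52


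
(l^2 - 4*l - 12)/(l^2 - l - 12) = (-l^2 + 4*l + 12)/(-l^2 + l + 12)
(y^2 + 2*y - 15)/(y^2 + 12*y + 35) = (y - 3)/(y + 7)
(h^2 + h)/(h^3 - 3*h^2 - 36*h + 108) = h*(h + 1)/(h^3 - 3*h^2 - 36*h + 108)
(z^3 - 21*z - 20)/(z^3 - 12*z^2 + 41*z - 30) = (z^2 + 5*z + 4)/(z^2 - 7*z + 6)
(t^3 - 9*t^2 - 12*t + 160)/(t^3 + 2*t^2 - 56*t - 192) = (t - 5)/(t + 6)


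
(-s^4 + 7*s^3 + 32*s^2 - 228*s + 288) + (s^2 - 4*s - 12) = -s^4 + 7*s^3 + 33*s^2 - 232*s + 276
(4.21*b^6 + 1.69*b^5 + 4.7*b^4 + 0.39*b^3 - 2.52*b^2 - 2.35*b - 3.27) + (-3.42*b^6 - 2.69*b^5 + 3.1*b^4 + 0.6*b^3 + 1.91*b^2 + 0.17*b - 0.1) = 0.79*b^6 - 1.0*b^5 + 7.8*b^4 + 0.99*b^3 - 0.61*b^2 - 2.18*b - 3.37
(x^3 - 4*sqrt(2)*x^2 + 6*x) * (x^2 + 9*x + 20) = x^5 - 4*sqrt(2)*x^4 + 9*x^4 - 36*sqrt(2)*x^3 + 26*x^3 - 80*sqrt(2)*x^2 + 54*x^2 + 120*x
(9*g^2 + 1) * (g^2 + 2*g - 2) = 9*g^4 + 18*g^3 - 17*g^2 + 2*g - 2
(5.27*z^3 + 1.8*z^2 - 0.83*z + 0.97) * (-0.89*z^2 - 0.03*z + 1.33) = -4.6903*z^5 - 1.7601*z^4 + 7.6938*z^3 + 1.5556*z^2 - 1.133*z + 1.2901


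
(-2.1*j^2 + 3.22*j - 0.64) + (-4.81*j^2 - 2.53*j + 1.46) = -6.91*j^2 + 0.69*j + 0.82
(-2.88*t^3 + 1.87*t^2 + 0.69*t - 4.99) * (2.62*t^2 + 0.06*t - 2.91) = -7.5456*t^5 + 4.7266*t^4 + 10.3008*t^3 - 18.4741*t^2 - 2.3073*t + 14.5209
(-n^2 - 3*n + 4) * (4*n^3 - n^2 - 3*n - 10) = -4*n^5 - 11*n^4 + 22*n^3 + 15*n^2 + 18*n - 40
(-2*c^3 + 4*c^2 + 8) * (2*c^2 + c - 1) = -4*c^5 + 6*c^4 + 6*c^3 + 12*c^2 + 8*c - 8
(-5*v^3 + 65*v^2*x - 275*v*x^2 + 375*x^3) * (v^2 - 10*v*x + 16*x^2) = -5*v^5 + 115*v^4*x - 1005*v^3*x^2 + 4165*v^2*x^3 - 8150*v*x^4 + 6000*x^5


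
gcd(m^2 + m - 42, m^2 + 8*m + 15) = 1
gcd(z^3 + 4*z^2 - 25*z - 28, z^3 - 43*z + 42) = z + 7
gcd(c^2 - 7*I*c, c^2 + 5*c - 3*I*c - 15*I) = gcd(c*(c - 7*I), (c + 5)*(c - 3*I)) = 1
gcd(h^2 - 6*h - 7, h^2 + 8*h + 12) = 1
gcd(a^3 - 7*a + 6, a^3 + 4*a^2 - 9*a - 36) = a + 3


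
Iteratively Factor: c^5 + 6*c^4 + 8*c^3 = (c)*(c^4 + 6*c^3 + 8*c^2) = c^2*(c^3 + 6*c^2 + 8*c) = c^3*(c^2 + 6*c + 8) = c^3*(c + 2)*(c + 4)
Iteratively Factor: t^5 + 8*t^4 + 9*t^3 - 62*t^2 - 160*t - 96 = (t + 4)*(t^4 + 4*t^3 - 7*t^2 - 34*t - 24) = (t + 1)*(t + 4)*(t^3 + 3*t^2 - 10*t - 24) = (t + 1)*(t + 2)*(t + 4)*(t^2 + t - 12) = (t - 3)*(t + 1)*(t + 2)*(t + 4)*(t + 4)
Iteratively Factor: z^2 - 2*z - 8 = (z - 4)*(z + 2)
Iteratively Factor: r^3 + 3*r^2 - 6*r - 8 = (r + 1)*(r^2 + 2*r - 8) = (r + 1)*(r + 4)*(r - 2)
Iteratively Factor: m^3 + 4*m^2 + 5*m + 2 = (m + 1)*(m^2 + 3*m + 2) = (m + 1)^2*(m + 2)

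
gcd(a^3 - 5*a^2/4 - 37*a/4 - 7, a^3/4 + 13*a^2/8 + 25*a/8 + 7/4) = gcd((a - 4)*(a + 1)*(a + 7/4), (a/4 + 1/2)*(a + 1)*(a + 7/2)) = a + 1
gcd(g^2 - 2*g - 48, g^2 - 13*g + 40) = g - 8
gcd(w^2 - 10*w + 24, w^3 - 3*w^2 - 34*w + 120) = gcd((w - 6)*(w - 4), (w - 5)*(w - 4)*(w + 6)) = w - 4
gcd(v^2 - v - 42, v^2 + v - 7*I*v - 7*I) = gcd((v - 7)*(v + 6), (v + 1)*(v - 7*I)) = 1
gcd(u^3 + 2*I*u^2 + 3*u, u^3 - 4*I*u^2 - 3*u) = u^2 - I*u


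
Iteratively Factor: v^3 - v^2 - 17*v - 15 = (v + 1)*(v^2 - 2*v - 15) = (v - 5)*(v + 1)*(v + 3)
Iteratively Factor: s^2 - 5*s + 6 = (s - 2)*(s - 3)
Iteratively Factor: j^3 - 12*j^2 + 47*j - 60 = (j - 3)*(j^2 - 9*j + 20) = (j - 4)*(j - 3)*(j - 5)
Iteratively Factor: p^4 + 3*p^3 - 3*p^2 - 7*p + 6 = (p + 3)*(p^3 - 3*p + 2) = (p + 2)*(p + 3)*(p^2 - 2*p + 1) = (p - 1)*(p + 2)*(p + 3)*(p - 1)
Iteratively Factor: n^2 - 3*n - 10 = (n + 2)*(n - 5)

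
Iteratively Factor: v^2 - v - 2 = (v + 1)*(v - 2)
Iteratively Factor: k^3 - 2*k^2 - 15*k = (k - 5)*(k^2 + 3*k) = k*(k - 5)*(k + 3)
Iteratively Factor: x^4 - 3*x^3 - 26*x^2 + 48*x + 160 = (x - 5)*(x^3 + 2*x^2 - 16*x - 32) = (x - 5)*(x + 2)*(x^2 - 16) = (x - 5)*(x + 2)*(x + 4)*(x - 4)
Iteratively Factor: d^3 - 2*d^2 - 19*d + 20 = (d - 5)*(d^2 + 3*d - 4) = (d - 5)*(d - 1)*(d + 4)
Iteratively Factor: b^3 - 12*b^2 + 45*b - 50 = (b - 5)*(b^2 - 7*b + 10) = (b - 5)^2*(b - 2)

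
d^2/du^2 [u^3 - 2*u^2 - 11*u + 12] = 6*u - 4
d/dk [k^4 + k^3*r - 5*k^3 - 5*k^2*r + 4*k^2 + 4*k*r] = 4*k^3 + 3*k^2*r - 15*k^2 - 10*k*r + 8*k + 4*r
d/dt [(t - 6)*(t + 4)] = 2*t - 2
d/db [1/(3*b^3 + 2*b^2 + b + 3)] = (-9*b^2 - 4*b - 1)/(3*b^3 + 2*b^2 + b + 3)^2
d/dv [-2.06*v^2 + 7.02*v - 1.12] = 7.02 - 4.12*v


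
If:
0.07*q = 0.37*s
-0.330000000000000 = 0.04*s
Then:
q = -43.61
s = -8.25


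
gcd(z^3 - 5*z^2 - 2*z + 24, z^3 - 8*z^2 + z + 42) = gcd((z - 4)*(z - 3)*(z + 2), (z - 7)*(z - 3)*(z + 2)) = z^2 - z - 6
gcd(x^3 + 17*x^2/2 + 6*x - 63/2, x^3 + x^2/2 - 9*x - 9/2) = x + 3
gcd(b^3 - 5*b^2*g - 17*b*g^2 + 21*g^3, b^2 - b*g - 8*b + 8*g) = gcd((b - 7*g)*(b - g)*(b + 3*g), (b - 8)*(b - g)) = b - g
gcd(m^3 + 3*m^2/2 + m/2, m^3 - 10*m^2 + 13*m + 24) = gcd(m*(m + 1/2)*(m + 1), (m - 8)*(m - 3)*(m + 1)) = m + 1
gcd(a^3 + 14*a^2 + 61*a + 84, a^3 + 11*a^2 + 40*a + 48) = a^2 + 7*a + 12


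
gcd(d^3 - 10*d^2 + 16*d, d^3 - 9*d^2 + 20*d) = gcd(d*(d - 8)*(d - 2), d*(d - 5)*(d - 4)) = d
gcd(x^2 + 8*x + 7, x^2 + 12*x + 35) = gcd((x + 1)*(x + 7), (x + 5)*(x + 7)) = x + 7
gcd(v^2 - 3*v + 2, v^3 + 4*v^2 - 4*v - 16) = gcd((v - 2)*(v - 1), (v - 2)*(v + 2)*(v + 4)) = v - 2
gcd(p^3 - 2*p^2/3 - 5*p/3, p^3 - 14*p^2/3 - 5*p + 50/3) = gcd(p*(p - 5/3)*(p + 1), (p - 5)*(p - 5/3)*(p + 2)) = p - 5/3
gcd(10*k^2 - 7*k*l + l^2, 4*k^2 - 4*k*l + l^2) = 2*k - l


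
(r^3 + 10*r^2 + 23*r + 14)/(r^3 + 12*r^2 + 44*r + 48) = (r^2 + 8*r + 7)/(r^2 + 10*r + 24)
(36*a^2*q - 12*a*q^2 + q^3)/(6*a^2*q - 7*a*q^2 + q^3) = (-6*a + q)/(-a + q)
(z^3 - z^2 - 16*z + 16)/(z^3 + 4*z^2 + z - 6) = (z^2 - 16)/(z^2 + 5*z + 6)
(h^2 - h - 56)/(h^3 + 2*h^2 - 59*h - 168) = 1/(h + 3)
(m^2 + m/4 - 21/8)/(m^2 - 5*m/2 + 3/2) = (m + 7/4)/(m - 1)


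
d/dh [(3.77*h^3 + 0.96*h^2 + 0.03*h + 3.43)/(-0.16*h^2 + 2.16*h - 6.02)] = (-0.6032*h^4 + 16.2864*h^3 - 66.0078*h^2 - 10.4608*h - 7.5894)/(0.0256*h^4 - 0.6912*h^3 + 6.592*h^2 - 26.0064*h + 36.2404)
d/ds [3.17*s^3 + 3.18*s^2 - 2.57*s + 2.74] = 9.51*s^2 + 6.36*s - 2.57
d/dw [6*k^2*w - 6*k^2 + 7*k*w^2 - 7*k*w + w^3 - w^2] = 6*k^2 + 14*k*w - 7*k + 3*w^2 - 2*w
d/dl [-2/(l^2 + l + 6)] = 2*(2*l + 1)/(l^2 + l + 6)^2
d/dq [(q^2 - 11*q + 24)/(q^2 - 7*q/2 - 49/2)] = 2*(15*q^2 - 194*q + 707)/(4*q^4 - 28*q^3 - 147*q^2 + 686*q + 2401)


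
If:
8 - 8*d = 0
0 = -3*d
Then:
No Solution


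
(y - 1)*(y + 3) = y^2 + 2*y - 3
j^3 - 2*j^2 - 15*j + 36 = (j - 3)^2*(j + 4)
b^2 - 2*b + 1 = (b - 1)^2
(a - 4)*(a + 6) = a^2 + 2*a - 24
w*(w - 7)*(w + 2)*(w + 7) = w^4 + 2*w^3 - 49*w^2 - 98*w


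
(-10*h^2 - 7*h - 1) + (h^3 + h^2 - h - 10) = h^3 - 9*h^2 - 8*h - 11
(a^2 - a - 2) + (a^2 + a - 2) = 2*a^2 - 4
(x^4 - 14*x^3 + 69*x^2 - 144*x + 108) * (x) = x^5 - 14*x^4 + 69*x^3 - 144*x^2 + 108*x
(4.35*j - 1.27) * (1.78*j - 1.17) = 7.743*j^2 - 7.3501*j + 1.4859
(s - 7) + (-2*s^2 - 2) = -2*s^2 + s - 9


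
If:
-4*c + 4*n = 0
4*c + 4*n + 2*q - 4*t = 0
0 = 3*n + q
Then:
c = 2*t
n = 2*t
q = -6*t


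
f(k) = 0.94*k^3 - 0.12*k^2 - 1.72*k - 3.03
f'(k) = 2.82*k^2 - 0.24*k - 1.72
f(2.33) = 4.20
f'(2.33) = 13.03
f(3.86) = 42.60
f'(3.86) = 39.37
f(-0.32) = -2.52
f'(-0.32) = -1.35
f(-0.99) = -2.36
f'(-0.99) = 1.28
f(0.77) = -4.00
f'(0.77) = -0.23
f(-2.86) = -21.08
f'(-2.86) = 22.03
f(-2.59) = -15.71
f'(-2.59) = 17.82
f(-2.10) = -8.65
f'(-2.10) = 11.22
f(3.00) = 16.11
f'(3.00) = 22.94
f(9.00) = 657.03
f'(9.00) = 224.54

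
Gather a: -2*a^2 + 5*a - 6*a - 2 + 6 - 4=-2*a^2 - a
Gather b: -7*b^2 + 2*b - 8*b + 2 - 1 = -7*b^2 - 6*b + 1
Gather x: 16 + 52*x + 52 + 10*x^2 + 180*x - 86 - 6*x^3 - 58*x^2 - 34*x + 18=-6*x^3 - 48*x^2 + 198*x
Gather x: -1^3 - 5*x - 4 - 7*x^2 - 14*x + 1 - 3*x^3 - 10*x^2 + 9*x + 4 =-3*x^3 - 17*x^2 - 10*x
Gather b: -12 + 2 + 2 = -8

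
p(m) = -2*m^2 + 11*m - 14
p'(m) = 11 - 4*m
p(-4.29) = -98.00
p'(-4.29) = 28.16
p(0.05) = -13.46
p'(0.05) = 10.80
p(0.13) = -12.60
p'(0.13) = 10.48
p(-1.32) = -32.00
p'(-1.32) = 16.28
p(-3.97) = -89.19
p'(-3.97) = 26.88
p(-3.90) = -87.32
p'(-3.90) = 26.60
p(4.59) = -5.65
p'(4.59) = -7.36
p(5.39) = -12.81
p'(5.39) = -10.56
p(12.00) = -170.00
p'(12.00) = -37.00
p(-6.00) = -152.00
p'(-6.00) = 35.00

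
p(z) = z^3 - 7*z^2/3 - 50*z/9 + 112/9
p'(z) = 3*z^2 - 14*z/3 - 50/9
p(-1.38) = 13.04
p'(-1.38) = 6.60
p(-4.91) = -134.90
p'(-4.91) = 89.68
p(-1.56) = 11.64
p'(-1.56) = 9.03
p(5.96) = 108.16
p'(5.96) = 73.20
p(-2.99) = -18.54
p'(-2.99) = 35.22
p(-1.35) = 13.23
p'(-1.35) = 6.21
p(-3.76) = -52.81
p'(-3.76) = 54.40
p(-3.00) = -18.89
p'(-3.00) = 35.44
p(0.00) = 12.44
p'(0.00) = -5.56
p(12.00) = 1337.78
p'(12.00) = 370.44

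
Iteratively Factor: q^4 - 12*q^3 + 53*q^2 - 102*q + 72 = (q - 4)*(q^3 - 8*q^2 + 21*q - 18) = (q - 4)*(q - 3)*(q^2 - 5*q + 6) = (q - 4)*(q - 3)*(q - 2)*(q - 3)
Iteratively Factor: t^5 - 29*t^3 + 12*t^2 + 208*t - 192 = (t + 4)*(t^4 - 4*t^3 - 13*t^2 + 64*t - 48) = (t - 1)*(t + 4)*(t^3 - 3*t^2 - 16*t + 48) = (t - 3)*(t - 1)*(t + 4)*(t^2 - 16) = (t - 4)*(t - 3)*(t - 1)*(t + 4)*(t + 4)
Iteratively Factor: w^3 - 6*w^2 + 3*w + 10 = (w + 1)*(w^2 - 7*w + 10) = (w - 2)*(w + 1)*(w - 5)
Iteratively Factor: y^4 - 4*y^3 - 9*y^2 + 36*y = (y)*(y^3 - 4*y^2 - 9*y + 36) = y*(y - 3)*(y^2 - y - 12) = y*(y - 4)*(y - 3)*(y + 3)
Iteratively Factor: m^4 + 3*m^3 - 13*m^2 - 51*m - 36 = (m + 3)*(m^3 - 13*m - 12) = (m + 1)*(m + 3)*(m^2 - m - 12) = (m + 1)*(m + 3)^2*(m - 4)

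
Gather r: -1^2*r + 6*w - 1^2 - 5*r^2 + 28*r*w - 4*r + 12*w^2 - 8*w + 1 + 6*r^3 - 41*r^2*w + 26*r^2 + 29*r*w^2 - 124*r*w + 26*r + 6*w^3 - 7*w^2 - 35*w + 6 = 6*r^3 + r^2*(21 - 41*w) + r*(29*w^2 - 96*w + 21) + 6*w^3 + 5*w^2 - 37*w + 6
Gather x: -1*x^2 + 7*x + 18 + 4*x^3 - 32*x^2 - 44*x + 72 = 4*x^3 - 33*x^2 - 37*x + 90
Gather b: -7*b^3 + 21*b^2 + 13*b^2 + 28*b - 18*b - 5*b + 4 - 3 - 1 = -7*b^3 + 34*b^2 + 5*b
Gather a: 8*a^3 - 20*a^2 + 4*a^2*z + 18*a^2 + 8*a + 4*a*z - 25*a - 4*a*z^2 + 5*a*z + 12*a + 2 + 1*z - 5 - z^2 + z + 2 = 8*a^3 + a^2*(4*z - 2) + a*(-4*z^2 + 9*z - 5) - z^2 + 2*z - 1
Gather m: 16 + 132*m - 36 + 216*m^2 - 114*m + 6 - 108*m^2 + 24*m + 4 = 108*m^2 + 42*m - 10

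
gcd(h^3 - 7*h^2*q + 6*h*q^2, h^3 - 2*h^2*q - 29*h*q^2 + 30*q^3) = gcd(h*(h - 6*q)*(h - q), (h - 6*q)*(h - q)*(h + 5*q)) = h^2 - 7*h*q + 6*q^2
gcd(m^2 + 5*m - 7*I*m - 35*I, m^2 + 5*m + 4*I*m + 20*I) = m + 5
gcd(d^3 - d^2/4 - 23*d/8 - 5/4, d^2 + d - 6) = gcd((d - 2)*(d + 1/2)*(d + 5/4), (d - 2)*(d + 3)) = d - 2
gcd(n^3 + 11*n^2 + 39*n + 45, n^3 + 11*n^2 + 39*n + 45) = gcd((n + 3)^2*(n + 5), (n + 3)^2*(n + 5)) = n^3 + 11*n^2 + 39*n + 45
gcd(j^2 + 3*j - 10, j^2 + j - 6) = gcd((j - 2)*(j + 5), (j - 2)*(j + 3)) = j - 2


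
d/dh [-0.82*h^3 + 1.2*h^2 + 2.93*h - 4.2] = -2.46*h^2 + 2.4*h + 2.93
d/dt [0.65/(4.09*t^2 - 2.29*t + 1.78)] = (1.4885 - 5.317*t)/(4.09*t^2 - 2.29*t + 1.78)^2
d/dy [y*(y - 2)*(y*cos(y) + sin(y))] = -y*(y - 2)*(y*sin(y) - 2*cos(y)) + y*(y*cos(y) + sin(y)) + (y - 2)*(y*cos(y) + sin(y))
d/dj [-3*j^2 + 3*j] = 3 - 6*j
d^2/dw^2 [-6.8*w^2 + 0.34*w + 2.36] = -13.6000000000000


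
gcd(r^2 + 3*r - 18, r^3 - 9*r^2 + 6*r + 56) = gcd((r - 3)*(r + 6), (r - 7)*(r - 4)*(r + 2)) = 1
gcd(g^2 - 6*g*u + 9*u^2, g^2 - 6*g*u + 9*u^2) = g^2 - 6*g*u + 9*u^2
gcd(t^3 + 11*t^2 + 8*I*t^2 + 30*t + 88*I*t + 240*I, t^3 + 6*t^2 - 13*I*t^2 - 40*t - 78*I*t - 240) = t + 6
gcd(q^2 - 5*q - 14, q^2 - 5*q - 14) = q^2 - 5*q - 14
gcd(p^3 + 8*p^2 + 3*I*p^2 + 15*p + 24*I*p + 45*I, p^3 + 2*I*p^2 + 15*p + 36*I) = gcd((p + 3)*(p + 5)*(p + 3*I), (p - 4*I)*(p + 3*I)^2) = p + 3*I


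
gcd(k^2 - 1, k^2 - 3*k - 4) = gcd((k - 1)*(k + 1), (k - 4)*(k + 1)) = k + 1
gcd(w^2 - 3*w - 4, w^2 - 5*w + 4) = w - 4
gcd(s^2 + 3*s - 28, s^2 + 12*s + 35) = s + 7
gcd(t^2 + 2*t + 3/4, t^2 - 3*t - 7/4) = t + 1/2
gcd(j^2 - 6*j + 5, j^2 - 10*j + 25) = j - 5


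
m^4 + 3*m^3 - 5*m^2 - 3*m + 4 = (m - 1)^2*(m + 1)*(m + 4)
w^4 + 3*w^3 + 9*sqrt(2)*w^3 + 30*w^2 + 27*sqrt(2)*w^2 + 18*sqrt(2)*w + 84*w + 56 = (w + 1)*(w + 2)*(w + 2*sqrt(2))*(w + 7*sqrt(2))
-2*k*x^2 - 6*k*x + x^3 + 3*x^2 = x*(-2*k + x)*(x + 3)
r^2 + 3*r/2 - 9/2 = (r - 3/2)*(r + 3)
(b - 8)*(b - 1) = b^2 - 9*b + 8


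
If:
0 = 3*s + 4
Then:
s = -4/3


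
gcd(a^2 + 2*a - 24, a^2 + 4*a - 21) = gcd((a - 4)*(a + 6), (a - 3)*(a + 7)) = 1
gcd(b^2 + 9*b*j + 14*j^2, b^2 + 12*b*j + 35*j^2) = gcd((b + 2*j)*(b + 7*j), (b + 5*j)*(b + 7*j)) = b + 7*j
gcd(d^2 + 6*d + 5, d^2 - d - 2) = d + 1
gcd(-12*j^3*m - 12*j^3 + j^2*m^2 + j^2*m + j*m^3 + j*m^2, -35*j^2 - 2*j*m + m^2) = 1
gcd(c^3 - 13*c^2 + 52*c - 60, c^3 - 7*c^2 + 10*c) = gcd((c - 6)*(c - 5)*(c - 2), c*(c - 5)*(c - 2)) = c^2 - 7*c + 10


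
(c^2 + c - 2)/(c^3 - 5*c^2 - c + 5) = (c + 2)/(c^2 - 4*c - 5)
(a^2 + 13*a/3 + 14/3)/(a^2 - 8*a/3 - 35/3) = (a + 2)/(a - 5)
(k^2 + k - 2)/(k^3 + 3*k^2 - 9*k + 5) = (k + 2)/(k^2 + 4*k - 5)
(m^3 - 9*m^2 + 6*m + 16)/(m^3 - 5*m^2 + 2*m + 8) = (m - 8)/(m - 4)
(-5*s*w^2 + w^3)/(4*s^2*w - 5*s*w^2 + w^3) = w*(-5*s + w)/(4*s^2 - 5*s*w + w^2)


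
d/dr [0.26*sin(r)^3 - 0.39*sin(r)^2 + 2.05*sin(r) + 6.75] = (0.78*sin(r)^2 - 0.78*sin(r) + 2.05)*cos(r)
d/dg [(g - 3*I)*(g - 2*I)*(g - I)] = 3*g^2 - 12*I*g - 11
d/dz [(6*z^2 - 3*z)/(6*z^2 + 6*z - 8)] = 3*(9*z^2 - 16*z + 4)/(2*(9*z^4 + 18*z^3 - 15*z^2 - 24*z + 16))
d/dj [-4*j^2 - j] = -8*j - 1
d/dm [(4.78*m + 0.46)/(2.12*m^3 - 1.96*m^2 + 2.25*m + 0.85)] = (-20.2672*m^3 + 6.4432*m^2 + 1.8032*m + 3.028)/(4.4944*m^6 - 8.3104*m^5 + 13.3816*m^4 - 5.216*m^3 + 1.7305*m^2 + 3.825*m + 0.7225)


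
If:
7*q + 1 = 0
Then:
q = -1/7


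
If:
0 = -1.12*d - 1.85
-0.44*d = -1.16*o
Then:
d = -1.65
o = -0.63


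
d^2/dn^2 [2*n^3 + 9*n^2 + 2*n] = 12*n + 18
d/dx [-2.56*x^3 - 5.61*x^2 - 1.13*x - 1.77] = -7.68*x^2 - 11.22*x - 1.13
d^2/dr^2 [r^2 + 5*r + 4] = 2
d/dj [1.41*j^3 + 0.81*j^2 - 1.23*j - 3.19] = 4.23*j^2 + 1.62*j - 1.23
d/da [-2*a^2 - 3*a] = -4*a - 3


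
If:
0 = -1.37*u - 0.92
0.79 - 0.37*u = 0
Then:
No Solution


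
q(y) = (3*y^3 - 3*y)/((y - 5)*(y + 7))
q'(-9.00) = -18.15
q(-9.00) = -77.14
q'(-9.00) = -18.15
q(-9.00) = -77.14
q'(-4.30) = -8.87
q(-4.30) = 8.99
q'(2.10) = -1.58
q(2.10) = -0.81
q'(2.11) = -1.60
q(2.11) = -0.83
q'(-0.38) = 0.05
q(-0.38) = -0.03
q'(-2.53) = -1.73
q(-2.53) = 1.22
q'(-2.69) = -2.03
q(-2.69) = 1.52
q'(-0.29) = 0.06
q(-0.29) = -0.02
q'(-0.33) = 0.06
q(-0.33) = -0.02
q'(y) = (9*y^2 - 3)/((y - 5)*(y + 7)) - (3*y^3 - 3*y)/((y - 5)*(y + 7)^2) - (3*y^3 - 3*y)/((y - 5)^2*(y + 7))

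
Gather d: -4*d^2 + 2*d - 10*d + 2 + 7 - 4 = -4*d^2 - 8*d + 5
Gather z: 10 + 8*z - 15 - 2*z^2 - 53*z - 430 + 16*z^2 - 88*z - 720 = 14*z^2 - 133*z - 1155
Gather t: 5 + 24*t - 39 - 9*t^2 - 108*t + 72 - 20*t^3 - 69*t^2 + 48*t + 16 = -20*t^3 - 78*t^2 - 36*t + 54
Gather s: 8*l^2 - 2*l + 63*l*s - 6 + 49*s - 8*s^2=8*l^2 - 2*l - 8*s^2 + s*(63*l + 49) - 6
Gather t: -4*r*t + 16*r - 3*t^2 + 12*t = 16*r - 3*t^2 + t*(12 - 4*r)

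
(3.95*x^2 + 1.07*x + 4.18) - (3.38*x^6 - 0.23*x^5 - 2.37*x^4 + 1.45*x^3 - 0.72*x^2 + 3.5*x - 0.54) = -3.38*x^6 + 0.23*x^5 + 2.37*x^4 - 1.45*x^3 + 4.67*x^2 - 2.43*x + 4.72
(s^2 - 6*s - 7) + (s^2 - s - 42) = 2*s^2 - 7*s - 49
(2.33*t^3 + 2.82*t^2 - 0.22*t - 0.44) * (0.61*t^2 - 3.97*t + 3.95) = 1.4213*t^5 - 7.5299*t^4 - 2.1261*t^3 + 11.744*t^2 + 0.8778*t - 1.738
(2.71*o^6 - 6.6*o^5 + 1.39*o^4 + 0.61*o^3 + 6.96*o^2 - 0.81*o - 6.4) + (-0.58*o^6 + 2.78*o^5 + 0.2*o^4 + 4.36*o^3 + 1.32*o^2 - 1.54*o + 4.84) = 2.13*o^6 - 3.82*o^5 + 1.59*o^4 + 4.97*o^3 + 8.28*o^2 - 2.35*o - 1.56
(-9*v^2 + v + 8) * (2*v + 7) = -18*v^3 - 61*v^2 + 23*v + 56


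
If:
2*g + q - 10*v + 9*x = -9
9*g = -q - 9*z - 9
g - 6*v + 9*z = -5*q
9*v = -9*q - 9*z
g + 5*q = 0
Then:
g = -225/238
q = 45/238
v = -27/238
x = -223/238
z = -9/119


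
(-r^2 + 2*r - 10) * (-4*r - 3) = 4*r^3 - 5*r^2 + 34*r + 30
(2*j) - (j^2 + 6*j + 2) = -j^2 - 4*j - 2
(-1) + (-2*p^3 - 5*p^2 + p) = -2*p^3 - 5*p^2 + p - 1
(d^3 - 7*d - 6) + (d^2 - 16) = d^3 + d^2 - 7*d - 22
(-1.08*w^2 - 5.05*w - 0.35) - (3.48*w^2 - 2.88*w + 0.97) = -4.56*w^2 - 2.17*w - 1.32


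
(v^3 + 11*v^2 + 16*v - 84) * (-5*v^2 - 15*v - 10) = -5*v^5 - 70*v^4 - 255*v^3 + 70*v^2 + 1100*v + 840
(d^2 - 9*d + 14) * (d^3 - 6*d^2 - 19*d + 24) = d^5 - 15*d^4 + 49*d^3 + 111*d^2 - 482*d + 336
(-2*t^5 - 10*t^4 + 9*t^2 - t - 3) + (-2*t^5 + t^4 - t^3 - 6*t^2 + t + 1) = -4*t^5 - 9*t^4 - t^3 + 3*t^2 - 2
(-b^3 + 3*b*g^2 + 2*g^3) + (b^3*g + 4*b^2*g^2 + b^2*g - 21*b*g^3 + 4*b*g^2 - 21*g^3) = b^3*g - b^3 + 4*b^2*g^2 + b^2*g - 21*b*g^3 + 7*b*g^2 - 19*g^3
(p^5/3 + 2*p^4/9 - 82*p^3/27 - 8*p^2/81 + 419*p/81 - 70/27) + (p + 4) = p^5/3 + 2*p^4/9 - 82*p^3/27 - 8*p^2/81 + 500*p/81 + 38/27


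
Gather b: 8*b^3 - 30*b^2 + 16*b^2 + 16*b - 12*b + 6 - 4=8*b^3 - 14*b^2 + 4*b + 2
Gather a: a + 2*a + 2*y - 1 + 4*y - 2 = 3*a + 6*y - 3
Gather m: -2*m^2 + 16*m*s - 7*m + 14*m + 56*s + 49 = -2*m^2 + m*(16*s + 7) + 56*s + 49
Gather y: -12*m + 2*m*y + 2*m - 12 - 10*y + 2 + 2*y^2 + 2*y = -10*m + 2*y^2 + y*(2*m - 8) - 10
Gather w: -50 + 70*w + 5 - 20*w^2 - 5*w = -20*w^2 + 65*w - 45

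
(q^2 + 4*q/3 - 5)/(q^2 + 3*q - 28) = (q^2 + 4*q/3 - 5)/(q^2 + 3*q - 28)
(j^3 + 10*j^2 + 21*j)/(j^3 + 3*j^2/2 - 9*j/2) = 2*(j + 7)/(2*j - 3)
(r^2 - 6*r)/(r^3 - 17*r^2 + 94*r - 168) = r/(r^2 - 11*r + 28)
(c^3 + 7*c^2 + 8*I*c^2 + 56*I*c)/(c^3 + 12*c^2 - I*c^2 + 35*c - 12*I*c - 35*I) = c*(c + 8*I)/(c^2 + c*(5 - I) - 5*I)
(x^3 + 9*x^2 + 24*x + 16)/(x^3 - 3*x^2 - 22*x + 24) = (x^2 + 5*x + 4)/(x^2 - 7*x + 6)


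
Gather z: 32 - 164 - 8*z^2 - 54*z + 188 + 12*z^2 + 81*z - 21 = 4*z^2 + 27*z + 35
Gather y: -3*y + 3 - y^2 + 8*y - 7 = -y^2 + 5*y - 4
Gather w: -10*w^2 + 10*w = -10*w^2 + 10*w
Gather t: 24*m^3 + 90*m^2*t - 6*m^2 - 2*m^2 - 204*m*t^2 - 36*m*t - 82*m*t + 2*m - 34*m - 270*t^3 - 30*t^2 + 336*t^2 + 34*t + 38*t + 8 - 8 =24*m^3 - 8*m^2 - 32*m - 270*t^3 + t^2*(306 - 204*m) + t*(90*m^2 - 118*m + 72)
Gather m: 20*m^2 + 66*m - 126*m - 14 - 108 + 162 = 20*m^2 - 60*m + 40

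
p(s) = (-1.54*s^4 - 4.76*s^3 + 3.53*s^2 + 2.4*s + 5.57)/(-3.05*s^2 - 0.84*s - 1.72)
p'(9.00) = 10.52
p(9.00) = 51.73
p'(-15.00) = -13.72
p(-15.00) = 90.52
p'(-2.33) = -0.87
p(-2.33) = -2.08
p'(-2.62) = -1.16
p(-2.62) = -1.79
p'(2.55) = 4.17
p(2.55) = 4.62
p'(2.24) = 3.91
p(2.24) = 3.36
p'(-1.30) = -0.06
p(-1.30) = -2.50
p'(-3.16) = -1.71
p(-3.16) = -1.01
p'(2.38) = 4.03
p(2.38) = 3.92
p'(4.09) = 5.62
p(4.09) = 12.14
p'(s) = (6.1*s + 0.84)*(-1.54*s^4 - 4.76*s^3 + 3.53*s^2 + 2.4*s + 5.57)/(-3.05*s^2 - 0.84*s - 1.72)^2 + (-6.16*s^3 - 14.28*s^2 + 7.06*s + 2.4)/(-3.05*s^2 - 0.84*s - 1.72)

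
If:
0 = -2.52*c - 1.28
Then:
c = -0.51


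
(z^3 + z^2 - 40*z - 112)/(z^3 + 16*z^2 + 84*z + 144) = (z^2 - 3*z - 28)/(z^2 + 12*z + 36)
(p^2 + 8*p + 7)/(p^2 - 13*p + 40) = (p^2 + 8*p + 7)/(p^2 - 13*p + 40)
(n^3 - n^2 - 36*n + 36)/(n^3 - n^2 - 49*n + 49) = (n^2 - 36)/(n^2 - 49)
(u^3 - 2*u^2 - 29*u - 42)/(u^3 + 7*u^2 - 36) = (u^2 - 5*u - 14)/(u^2 + 4*u - 12)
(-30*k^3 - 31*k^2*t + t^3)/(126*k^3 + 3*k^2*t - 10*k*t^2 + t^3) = (5*k^2 + 6*k*t + t^2)/(-21*k^2 - 4*k*t + t^2)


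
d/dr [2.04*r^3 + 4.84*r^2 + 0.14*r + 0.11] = 6.12*r^2 + 9.68*r + 0.14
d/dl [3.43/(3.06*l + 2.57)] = -10.4958/(3.06*l + 2.57)^2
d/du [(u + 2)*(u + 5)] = 2*u + 7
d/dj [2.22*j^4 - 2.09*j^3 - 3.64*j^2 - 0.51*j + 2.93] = 8.88*j^3 - 6.27*j^2 - 7.28*j - 0.51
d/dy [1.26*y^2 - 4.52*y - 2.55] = 2.52*y - 4.52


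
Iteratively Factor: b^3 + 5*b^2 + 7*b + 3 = (b + 3)*(b^2 + 2*b + 1) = (b + 1)*(b + 3)*(b + 1)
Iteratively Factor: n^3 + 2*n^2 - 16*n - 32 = (n + 2)*(n^2 - 16) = (n + 2)*(n + 4)*(n - 4)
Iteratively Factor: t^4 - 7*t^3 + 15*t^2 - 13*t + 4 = (t - 1)*(t^3 - 6*t^2 + 9*t - 4) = (t - 4)*(t - 1)*(t^2 - 2*t + 1) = (t - 4)*(t - 1)^2*(t - 1)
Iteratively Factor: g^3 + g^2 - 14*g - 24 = (g - 4)*(g^2 + 5*g + 6) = (g - 4)*(g + 3)*(g + 2)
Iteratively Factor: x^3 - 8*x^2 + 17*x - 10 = (x - 5)*(x^2 - 3*x + 2) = (x - 5)*(x - 1)*(x - 2)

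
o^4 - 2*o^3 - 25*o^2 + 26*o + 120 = (o - 5)*(o - 3)*(o + 2)*(o + 4)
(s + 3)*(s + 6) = s^2 + 9*s + 18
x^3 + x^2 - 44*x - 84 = (x - 7)*(x + 2)*(x + 6)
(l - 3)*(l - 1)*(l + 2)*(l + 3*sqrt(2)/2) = l^4 - 2*l^3 + 3*sqrt(2)*l^3/2 - 5*l^2 - 3*sqrt(2)*l^2 - 15*sqrt(2)*l/2 + 6*l + 9*sqrt(2)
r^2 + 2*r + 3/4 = (r + 1/2)*(r + 3/2)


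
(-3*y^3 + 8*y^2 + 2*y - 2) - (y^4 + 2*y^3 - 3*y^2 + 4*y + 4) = -y^4 - 5*y^3 + 11*y^2 - 2*y - 6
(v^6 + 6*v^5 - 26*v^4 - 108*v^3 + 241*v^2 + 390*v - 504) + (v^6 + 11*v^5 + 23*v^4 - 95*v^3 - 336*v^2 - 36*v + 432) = 2*v^6 + 17*v^5 - 3*v^4 - 203*v^3 - 95*v^2 + 354*v - 72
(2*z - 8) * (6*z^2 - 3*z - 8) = 12*z^3 - 54*z^2 + 8*z + 64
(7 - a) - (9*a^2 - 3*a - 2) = -9*a^2 + 2*a + 9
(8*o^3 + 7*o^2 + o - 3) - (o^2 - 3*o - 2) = 8*o^3 + 6*o^2 + 4*o - 1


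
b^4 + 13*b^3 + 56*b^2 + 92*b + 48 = (b + 1)*(b + 2)*(b + 4)*(b + 6)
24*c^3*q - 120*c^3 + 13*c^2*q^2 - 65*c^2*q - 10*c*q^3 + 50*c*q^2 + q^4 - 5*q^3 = (-8*c + q)*(-3*c + q)*(c + q)*(q - 5)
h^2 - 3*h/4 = h*(h - 3/4)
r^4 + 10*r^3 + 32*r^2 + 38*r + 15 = (r + 1)^2*(r + 3)*(r + 5)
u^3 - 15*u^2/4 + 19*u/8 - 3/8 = (u - 3)*(u - 1/2)*(u - 1/4)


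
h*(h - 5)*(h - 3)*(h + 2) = h^4 - 6*h^3 - h^2 + 30*h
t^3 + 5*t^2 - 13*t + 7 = (t - 1)^2*(t + 7)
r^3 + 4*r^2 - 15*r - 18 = (r - 3)*(r + 1)*(r + 6)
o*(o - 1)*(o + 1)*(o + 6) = o^4 + 6*o^3 - o^2 - 6*o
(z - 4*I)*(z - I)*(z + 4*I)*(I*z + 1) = I*z^4 + 2*z^3 + 15*I*z^2 + 32*z - 16*I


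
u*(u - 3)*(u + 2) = u^3 - u^2 - 6*u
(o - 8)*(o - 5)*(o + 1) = o^3 - 12*o^2 + 27*o + 40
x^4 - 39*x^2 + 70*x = x*(x - 5)*(x - 2)*(x + 7)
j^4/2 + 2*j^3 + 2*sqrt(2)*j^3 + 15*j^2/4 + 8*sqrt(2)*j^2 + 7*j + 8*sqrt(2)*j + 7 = (j/2 + 1)*(j + 2)*(j + sqrt(2)/2)*(j + 7*sqrt(2)/2)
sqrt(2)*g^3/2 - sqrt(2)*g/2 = g*(g - 1)*(sqrt(2)*g/2 + sqrt(2)/2)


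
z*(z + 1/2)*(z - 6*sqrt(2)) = z^3 - 6*sqrt(2)*z^2 + z^2/2 - 3*sqrt(2)*z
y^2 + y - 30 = (y - 5)*(y + 6)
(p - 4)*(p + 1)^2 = p^3 - 2*p^2 - 7*p - 4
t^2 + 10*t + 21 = (t + 3)*(t + 7)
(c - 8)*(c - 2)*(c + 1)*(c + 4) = c^4 - 5*c^3 - 30*c^2 + 40*c + 64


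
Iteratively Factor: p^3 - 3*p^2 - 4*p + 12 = (p + 2)*(p^2 - 5*p + 6) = (p - 3)*(p + 2)*(p - 2)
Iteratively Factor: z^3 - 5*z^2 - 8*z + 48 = (z + 3)*(z^2 - 8*z + 16) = (z - 4)*(z + 3)*(z - 4)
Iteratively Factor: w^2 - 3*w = (w - 3)*(w)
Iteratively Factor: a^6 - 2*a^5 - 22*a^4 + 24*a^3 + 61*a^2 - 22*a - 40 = (a - 2)*(a^5 - 22*a^3 - 20*a^2 + 21*a + 20) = (a - 2)*(a + 1)*(a^4 - a^3 - 21*a^2 + a + 20) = (a - 2)*(a + 1)^2*(a^3 - 2*a^2 - 19*a + 20) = (a - 2)*(a - 1)*(a + 1)^2*(a^2 - a - 20) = (a - 2)*(a - 1)*(a + 1)^2*(a + 4)*(a - 5)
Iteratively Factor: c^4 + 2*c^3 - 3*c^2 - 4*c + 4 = (c + 2)*(c^3 - 3*c + 2) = (c - 1)*(c + 2)*(c^2 + c - 2) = (c - 1)^2*(c + 2)*(c + 2)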